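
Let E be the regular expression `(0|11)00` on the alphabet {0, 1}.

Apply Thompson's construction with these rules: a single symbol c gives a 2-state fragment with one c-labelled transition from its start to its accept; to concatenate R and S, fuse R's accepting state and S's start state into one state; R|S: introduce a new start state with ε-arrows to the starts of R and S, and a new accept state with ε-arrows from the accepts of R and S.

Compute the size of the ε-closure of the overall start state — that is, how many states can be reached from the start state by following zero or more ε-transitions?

Let C(F) = |ε-closure(F.start)| within fragment F, and note whether F accepts ε. Symbol fragments have C = 1 and do not accept ε. Then:
  11 — C equals the left operand's closure size = 1 (its accept is not ε-reachable, so the closure stops there)
  0|11 — C = 1 + 1 + 1 = 3 (the new accept is not ε-reachable since no branch accepts ε)
  (0|11)00 — C equals the left operand's closure size = 3 (its accept is not ε-reachable, so the closure stops there)

3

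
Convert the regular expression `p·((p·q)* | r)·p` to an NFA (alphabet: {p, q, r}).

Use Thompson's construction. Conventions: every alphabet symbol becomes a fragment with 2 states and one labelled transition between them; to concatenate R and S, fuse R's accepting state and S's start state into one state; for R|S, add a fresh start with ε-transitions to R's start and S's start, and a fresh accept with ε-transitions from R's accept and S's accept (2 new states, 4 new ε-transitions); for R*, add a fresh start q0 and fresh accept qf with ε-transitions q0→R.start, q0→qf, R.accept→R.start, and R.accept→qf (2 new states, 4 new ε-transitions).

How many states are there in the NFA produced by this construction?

11

Bottom-up over the parse tree:
Each of the 5 symbol leaves contributes a 2-state fragment.
  p·q = 3 states
  (p·q)* = 5 states
  (p·q)* | r = 9 states
  p·((p·q)* | r)·p = 11 states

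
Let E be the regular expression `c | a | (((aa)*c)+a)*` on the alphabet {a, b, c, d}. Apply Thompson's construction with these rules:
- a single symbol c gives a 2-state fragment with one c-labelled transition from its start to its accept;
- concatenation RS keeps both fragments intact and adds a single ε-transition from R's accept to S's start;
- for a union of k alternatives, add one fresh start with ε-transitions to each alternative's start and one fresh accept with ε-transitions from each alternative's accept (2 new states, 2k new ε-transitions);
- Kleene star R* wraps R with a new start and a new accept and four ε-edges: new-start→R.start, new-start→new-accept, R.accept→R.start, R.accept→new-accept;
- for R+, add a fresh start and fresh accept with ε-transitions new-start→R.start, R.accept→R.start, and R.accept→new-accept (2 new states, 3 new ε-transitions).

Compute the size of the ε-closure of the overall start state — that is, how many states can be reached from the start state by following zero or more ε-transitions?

11

Let C(F) = |ε-closure(F.start)| within fragment F, and note whether F accepts ε. Symbol fragments have C = 1 and do not accept ε. Then:
  aa — |closure| equals the left operand's closure size = 1 (its accept is not ε-reachable, so the closure stops there)
  (aa)* — the star's fresh start ε-reaches both the body's start and the fresh accept: |closure| = 2 + 1 = 3
  (aa)*c — the left operand accepts ε, so the closure extends into the next operand (via the concat ε-link); |closure| = 3 + 1 = 4
  ((aa)*c)+ — new start ε-reaches only the body's start; the new accept needs a symbol first: |closure| = 1 + 4 = 5
  ((aa)*c)+a — same as the first factor's closure: |closure| = 5
  (((aa)*c)+a)* — the star's fresh start ε-reaches both the body's start and the fresh accept: |closure| = 2 + 5 = 7
  c | a | (((aa)*c)+a)* — new start ε-reaches every alternative's start; at least one alternative accepts ε, so the union's new accept is reached too: |closure| = 1 + 1 + 1 + 7 + 1 = 11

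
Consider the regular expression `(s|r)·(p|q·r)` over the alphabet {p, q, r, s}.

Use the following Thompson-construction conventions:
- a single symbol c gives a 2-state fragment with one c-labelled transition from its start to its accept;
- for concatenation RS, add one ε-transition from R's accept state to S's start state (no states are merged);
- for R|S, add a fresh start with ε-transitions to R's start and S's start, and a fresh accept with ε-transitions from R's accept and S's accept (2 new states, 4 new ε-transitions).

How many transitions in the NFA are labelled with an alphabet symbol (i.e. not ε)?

5

Per subexpression:
Each of the 5 symbol leaves contributes exactly 1 symbol transition.
  s|r — 2 symbol transitions
  q·r — 2 symbol transitions
  p|q·r — 3 symbol transitions
  (s|r)·(p|q·r) — 5 symbol transitions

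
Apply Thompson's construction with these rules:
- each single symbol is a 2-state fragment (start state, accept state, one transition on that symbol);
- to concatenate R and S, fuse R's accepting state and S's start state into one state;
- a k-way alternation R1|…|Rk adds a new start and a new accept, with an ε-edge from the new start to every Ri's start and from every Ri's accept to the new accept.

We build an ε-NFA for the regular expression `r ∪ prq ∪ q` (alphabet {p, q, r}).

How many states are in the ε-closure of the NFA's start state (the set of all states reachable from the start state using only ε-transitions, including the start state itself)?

4

Work bottom-up. For each fragment F, track |ε-closure(F.start)| and whether F's accept lies in that closure (i.e. whether F accepts ε). A single-symbol fragment has closure size 1 and does not accept ε.
  prq : same as the first factor's closure: C = 1
  r ∪ prq ∪ q : new start ε-reaches every alternative's start; none of them accept ε, so the new accept is not reached: C = 1 + 1 + 1 + 1 = 4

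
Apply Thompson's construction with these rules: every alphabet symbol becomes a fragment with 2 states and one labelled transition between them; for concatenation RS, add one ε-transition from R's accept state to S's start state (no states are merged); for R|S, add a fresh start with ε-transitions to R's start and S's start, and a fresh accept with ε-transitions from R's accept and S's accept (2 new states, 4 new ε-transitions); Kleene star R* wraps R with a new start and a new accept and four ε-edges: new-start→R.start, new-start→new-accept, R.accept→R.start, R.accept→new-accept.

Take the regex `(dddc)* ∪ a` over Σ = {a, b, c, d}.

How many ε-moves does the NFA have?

Building bottom-up:
Each of the 5 symbol leaves contributes 0 ε-transitions.
  dddc → 3 ε-transitions
  (dddc)* → 7 ε-transitions
  (dddc)* ∪ a → 11 ε-transitions

11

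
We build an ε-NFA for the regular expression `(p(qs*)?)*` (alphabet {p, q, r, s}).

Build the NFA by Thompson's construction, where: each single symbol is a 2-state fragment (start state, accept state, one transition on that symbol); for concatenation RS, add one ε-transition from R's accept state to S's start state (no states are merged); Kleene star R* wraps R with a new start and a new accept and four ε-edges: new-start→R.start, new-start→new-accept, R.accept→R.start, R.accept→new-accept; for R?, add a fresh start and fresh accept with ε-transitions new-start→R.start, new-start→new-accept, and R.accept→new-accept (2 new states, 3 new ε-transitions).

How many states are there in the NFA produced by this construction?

Building bottom-up:
Each of the 3 symbol leaves contributes a 2-state fragment.
  s* → 4 states
  qs* → 6 states
  (qs*)? → 8 states
  p(qs*)? → 10 states
  (p(qs*)?)* → 12 states

12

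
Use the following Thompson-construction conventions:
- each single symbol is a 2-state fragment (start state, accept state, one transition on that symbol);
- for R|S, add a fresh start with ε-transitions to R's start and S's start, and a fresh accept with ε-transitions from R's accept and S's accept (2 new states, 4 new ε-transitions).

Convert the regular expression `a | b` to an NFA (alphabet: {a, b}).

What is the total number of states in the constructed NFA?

6

Per subexpression:
Each of the 2 symbol leaves contributes a 2-state fragment.
  a | b = 6 states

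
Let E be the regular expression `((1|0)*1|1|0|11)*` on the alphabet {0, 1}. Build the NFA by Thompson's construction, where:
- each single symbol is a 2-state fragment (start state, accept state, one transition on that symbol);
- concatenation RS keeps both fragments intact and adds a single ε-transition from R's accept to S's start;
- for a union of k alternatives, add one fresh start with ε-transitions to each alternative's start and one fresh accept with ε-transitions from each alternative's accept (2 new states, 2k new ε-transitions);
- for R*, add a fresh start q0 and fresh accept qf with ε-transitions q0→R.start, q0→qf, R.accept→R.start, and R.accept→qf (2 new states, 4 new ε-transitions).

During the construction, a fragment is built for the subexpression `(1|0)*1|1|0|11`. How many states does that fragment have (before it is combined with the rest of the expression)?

20

Fragment for `(1|0)*1|1|0|11`:
Each of the 7 symbol leaves contributes a 2-state fragment.
  1|0 = 6 states
  (1|0)* = 8 states
  (1|0)*1 = 10 states
  11 = 4 states
  (1|0)*1|1|0|11 = 20 states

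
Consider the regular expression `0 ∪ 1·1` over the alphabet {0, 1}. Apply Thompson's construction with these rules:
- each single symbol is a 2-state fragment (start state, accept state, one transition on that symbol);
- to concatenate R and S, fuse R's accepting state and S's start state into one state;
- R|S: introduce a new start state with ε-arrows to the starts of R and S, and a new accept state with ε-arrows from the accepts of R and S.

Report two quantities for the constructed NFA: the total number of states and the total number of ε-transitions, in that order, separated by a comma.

Recursing over subexpressions:
Each of the 3 symbol leaves contributes 2 states and 0 ε-transitions.
  1·1 — 3 states, 0 ε-transitions
  0 ∪ 1·1 — 7 states, 4 ε-transitions

7, 4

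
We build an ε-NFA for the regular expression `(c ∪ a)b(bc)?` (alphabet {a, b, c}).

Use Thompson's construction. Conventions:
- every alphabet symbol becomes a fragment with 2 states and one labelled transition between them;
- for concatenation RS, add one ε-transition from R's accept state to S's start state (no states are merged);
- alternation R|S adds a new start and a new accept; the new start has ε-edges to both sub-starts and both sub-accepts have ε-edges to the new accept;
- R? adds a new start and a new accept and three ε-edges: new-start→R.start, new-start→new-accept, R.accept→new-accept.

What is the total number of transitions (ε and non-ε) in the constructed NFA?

15

Per subexpression:
Each of the 5 symbol leaves contributes 1 transition (1 symbol, 0 ε).
  c ∪ a → 6 transitions (2 symbol, 4 ε)
  bc → 3 transitions (2 symbol, 1 ε)
  (bc)? → 6 transitions (2 symbol, 4 ε)
  (c ∪ a)b(bc)? → 15 transitions (5 symbol, 10 ε)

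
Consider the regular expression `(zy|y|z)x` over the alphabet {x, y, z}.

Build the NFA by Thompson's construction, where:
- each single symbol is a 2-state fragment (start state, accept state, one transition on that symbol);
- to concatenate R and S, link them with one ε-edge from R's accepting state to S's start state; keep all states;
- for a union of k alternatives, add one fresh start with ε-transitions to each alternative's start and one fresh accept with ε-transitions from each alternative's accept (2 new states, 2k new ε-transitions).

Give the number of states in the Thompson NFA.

12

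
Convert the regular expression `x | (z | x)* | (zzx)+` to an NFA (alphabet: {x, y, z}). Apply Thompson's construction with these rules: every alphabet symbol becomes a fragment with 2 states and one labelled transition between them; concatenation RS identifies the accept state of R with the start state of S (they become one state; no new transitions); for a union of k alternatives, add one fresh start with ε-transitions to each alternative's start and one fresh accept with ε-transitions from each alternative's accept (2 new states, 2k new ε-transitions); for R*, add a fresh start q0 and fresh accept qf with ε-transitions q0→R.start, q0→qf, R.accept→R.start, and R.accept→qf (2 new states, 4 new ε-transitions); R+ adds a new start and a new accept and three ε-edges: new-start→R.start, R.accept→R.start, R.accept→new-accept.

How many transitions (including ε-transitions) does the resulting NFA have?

By structural recursion:
Each of the 6 symbol leaves contributes 1 transition (1 symbol, 0 ε).
  z | x — 6 transitions (2 symbol, 4 ε)
  (z | x)* — 10 transitions (2 symbol, 8 ε)
  zzx — 3 transitions (3 symbol, 0 ε)
  (zzx)+ — 6 transitions (3 symbol, 3 ε)
  x | (z | x)* | (zzx)+ — 23 transitions (6 symbol, 17 ε)

23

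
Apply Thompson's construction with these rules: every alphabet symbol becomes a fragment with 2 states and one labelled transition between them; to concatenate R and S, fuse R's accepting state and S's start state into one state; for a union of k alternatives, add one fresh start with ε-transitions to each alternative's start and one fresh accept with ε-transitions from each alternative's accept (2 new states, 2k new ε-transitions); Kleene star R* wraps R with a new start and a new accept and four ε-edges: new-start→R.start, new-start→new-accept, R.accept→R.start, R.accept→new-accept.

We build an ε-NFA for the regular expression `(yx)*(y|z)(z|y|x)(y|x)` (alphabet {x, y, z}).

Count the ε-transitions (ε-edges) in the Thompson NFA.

Per subexpression:
Each of the 9 symbol leaves contributes 0 ε-transitions.
  yx = 0 ε-transitions
  (yx)* = 4 ε-transitions
  y|z = 4 ε-transitions
  z|y|x = 6 ε-transitions
  y|x = 4 ε-transitions
  (yx)*(y|z)(z|y|x)(y|x) = 18 ε-transitions

18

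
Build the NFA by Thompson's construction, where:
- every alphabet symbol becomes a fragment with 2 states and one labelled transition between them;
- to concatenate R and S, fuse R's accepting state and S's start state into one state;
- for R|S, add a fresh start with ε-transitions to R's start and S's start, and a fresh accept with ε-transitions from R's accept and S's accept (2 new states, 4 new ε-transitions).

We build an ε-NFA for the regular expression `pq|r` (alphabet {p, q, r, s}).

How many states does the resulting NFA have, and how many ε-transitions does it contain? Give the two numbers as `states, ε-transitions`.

By structural recursion:
Each of the 3 symbol leaves contributes 2 states and 0 ε-transitions.
  pq : 3 states, 0 ε-transitions
  pq|r : 7 states, 4 ε-transitions

7, 4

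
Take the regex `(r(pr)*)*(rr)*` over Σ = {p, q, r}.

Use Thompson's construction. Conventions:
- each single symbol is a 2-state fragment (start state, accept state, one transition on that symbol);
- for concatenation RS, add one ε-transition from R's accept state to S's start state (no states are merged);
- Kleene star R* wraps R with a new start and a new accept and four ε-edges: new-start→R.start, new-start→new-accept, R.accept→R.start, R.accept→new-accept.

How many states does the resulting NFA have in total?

Per subexpression:
Each of the 5 symbol leaves contributes a 2-state fragment.
  pr = 4 states
  (pr)* = 6 states
  r(pr)* = 8 states
  (r(pr)*)* = 10 states
  rr = 4 states
  (rr)* = 6 states
  (r(pr)*)*(rr)* = 16 states

16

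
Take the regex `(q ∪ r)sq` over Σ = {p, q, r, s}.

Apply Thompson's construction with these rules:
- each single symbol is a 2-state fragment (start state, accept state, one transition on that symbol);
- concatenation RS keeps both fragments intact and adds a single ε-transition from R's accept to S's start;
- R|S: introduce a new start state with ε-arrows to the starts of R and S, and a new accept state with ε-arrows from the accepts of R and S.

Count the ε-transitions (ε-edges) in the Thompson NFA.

Bottom-up over the parse tree:
Each of the 4 symbol leaves contributes 0 ε-transitions.
  q ∪ r : 4 ε-transitions
  (q ∪ r)sq : 6 ε-transitions

6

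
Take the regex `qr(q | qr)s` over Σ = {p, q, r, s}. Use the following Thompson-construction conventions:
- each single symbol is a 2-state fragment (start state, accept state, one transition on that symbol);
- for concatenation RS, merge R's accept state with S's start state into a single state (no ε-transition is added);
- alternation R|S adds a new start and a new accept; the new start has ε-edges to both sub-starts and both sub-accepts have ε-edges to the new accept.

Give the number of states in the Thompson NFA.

Building bottom-up:
Each of the 6 symbol leaves contributes a 2-state fragment.
  qr : 3 states
  q | qr : 7 states
  qr(q | qr)s : 10 states

10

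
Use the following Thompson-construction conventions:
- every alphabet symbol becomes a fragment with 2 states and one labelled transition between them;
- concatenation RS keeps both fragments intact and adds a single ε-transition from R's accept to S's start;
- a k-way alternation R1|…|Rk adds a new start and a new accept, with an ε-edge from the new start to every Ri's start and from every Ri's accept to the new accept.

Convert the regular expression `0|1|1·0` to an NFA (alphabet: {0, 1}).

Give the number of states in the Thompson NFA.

Building bottom-up:
Each of the 4 symbol leaves contributes a 2-state fragment.
  1·0 → 4 states
  0|1|1·0 → 10 states

10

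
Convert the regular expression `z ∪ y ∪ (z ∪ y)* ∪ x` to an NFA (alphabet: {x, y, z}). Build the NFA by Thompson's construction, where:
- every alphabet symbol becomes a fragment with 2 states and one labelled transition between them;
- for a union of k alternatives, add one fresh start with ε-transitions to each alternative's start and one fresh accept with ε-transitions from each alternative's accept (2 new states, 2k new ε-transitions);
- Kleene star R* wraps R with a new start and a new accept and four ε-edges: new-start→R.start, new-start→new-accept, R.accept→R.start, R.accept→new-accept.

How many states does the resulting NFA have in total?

16

Recursing over subexpressions:
Each of the 5 symbol leaves contributes a 2-state fragment.
  z ∪ y = 6 states
  (z ∪ y)* = 8 states
  z ∪ y ∪ (z ∪ y)* ∪ x = 16 states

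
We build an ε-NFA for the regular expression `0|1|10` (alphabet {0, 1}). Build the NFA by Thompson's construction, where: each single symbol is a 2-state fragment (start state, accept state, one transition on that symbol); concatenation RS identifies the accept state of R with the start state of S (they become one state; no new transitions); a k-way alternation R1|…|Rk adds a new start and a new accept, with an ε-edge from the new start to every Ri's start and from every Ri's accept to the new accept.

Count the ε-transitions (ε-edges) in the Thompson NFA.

Building bottom-up:
Each of the 4 symbol leaves contributes 0 ε-transitions.
  10 = 0 ε-transitions
  0|1|10 = 6 ε-transitions

6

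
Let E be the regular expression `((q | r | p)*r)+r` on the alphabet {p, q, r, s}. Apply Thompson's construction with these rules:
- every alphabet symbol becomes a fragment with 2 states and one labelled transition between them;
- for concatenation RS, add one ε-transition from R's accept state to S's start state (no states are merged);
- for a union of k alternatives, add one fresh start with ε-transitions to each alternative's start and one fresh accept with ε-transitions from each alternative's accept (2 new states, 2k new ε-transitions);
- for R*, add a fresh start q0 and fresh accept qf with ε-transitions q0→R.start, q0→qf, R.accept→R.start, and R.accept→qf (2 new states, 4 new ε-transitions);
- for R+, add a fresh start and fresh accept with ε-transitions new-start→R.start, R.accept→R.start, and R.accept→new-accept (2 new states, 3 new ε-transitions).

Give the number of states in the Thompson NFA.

By structural recursion:
Each of the 5 symbol leaves contributes a 2-state fragment.
  q | r | p — 8 states
  (q | r | p)* — 10 states
  (q | r | p)*r — 12 states
  ((q | r | p)*r)+ — 14 states
  ((q | r | p)*r)+r — 16 states

16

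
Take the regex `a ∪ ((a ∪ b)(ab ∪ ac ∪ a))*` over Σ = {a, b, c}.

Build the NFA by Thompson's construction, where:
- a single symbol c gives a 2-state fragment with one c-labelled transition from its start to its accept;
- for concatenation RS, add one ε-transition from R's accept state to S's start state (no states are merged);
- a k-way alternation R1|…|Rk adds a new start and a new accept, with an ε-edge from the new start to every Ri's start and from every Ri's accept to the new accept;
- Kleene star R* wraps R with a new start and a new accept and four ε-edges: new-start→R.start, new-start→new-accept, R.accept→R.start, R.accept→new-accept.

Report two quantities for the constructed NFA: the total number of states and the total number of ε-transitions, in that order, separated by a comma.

24, 21

By structural recursion:
Each of the 8 symbol leaves contributes 2 states and 0 ε-transitions.
  a ∪ b = 6 states, 4 ε-transitions
  ab = 4 states, 1 ε-transition
  ac = 4 states, 1 ε-transition
  ab ∪ ac ∪ a = 12 states, 8 ε-transitions
  (a ∪ b)(ab ∪ ac ∪ a) = 18 states, 13 ε-transitions
  ((a ∪ b)(ab ∪ ac ∪ a))* = 20 states, 17 ε-transitions
  a ∪ ((a ∪ b)(ab ∪ ac ∪ a))* = 24 states, 21 ε-transitions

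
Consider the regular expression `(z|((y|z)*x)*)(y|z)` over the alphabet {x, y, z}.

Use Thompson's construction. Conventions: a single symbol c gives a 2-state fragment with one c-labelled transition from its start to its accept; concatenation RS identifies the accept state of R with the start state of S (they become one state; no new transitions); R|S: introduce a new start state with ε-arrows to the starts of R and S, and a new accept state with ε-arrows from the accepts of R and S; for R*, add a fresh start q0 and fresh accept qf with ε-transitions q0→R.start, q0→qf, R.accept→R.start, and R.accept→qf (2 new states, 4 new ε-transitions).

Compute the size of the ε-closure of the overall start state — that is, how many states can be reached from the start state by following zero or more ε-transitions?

Work bottom-up. For each fragment F, track |ε-closure(F.start)| and whether F's accept lies in that closure (i.e. whether F accepts ε). A single-symbol fragment has closure size 1 and does not accept ε.
  y|z → |closure| = 1 + 1 + 1 = 3 (the new accept is not ε-reachable since no branch accepts ε)
  (y|z)* → new start has ε-edges to the inner start and to the new accept, so |closure| = 2 + 3 = 5
  (y|z)*x → the left operand accepts ε, so the closure extends into the next operand (the shared merged state is already counted); |closure| = 5 + (1−1) = 5
  ((y|z)*x)* → the star's fresh start ε-reaches both the body's start and the fresh accept: |closure| = 2 + 5 = 7
  z|((y|z)*x)* → |closure| = 1 (new start) + (1 + 7) + 1 (new accept, since some branch ε-reaches its own accept) = 10
  y|z → |closure| = 1 + 1 + 1 = 3 (the new accept is not ε-reachable since no branch accepts ε)
  (z|((y|z)*x)*)(y|z) → |closure| = 10 + (3−1) = 12 (closure spills across the concat boundary because the left factor accepts ε)

12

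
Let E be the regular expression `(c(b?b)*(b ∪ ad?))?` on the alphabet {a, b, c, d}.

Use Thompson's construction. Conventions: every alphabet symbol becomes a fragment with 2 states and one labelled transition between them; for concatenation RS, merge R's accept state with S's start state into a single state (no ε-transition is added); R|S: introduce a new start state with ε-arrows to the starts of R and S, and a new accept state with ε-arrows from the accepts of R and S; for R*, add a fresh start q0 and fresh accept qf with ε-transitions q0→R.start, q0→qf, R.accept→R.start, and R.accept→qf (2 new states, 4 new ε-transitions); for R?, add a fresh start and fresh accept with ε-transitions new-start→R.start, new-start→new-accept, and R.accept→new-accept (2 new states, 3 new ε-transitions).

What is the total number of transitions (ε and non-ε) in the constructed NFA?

23

Bottom-up over the parse tree:
Each of the 6 symbol leaves contributes 1 transition (1 symbol, 0 ε).
  b? = 4 transitions (1 symbol, 3 ε)
  b?b = 5 transitions (2 symbol, 3 ε)
  (b?b)* = 9 transitions (2 symbol, 7 ε)
  d? = 4 transitions (1 symbol, 3 ε)
  ad? = 5 transitions (2 symbol, 3 ε)
  b ∪ ad? = 10 transitions (3 symbol, 7 ε)
  c(b?b)*(b ∪ ad?) = 20 transitions (6 symbol, 14 ε)
  (c(b?b)*(b ∪ ad?))? = 23 transitions (6 symbol, 17 ε)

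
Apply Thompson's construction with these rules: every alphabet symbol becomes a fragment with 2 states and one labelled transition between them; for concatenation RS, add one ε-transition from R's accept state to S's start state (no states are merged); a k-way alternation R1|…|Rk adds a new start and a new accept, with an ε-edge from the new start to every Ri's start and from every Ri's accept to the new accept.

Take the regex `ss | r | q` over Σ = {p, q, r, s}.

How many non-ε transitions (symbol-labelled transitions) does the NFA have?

4

Recursing over subexpressions:
Each of the 4 symbol leaves contributes exactly 1 symbol transition.
  ss : 2 symbol transitions
  ss | r | q : 4 symbol transitions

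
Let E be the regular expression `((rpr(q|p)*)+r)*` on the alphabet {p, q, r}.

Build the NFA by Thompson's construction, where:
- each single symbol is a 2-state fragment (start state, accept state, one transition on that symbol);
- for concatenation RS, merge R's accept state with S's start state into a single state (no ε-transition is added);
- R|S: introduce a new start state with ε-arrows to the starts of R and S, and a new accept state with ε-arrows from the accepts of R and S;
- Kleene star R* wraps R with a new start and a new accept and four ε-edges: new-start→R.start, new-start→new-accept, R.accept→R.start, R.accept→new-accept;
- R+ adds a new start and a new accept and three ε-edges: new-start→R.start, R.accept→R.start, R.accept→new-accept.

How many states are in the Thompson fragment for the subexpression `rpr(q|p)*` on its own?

Fragment for `rpr(q|p)*`:
Each of the 5 symbol leaves contributes a 2-state fragment.
  q|p = 6 states
  (q|p)* = 8 states
  rpr(q|p)* = 11 states

11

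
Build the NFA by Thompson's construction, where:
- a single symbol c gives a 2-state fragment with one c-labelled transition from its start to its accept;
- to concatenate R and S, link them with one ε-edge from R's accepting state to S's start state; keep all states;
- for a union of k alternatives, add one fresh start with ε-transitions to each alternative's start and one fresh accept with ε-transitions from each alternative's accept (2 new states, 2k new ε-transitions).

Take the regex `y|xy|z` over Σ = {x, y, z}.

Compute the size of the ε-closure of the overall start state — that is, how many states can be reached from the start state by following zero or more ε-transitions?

Let C(F) = |ε-closure(F.start)| within fragment F, and note whether F accepts ε. Symbol fragments have C = 1 and do not accept ε. Then:
  xy : same as the first factor's closure: |ε-closure| = 1
  y|xy|z : |ε-closure| = 1 + 1 + 1 + 1 = 4 (the new accept is not ε-reachable since no branch accepts ε)

4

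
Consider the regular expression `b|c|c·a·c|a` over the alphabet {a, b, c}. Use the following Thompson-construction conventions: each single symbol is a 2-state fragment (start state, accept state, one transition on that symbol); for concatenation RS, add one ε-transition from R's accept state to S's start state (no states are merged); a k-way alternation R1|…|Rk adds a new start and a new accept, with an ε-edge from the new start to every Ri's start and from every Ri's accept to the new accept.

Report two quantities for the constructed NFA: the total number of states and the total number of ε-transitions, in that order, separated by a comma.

14, 10

Bottom-up over the parse tree:
Each of the 6 symbol leaves contributes 2 states and 0 ε-transitions.
  c·a·c — 6 states, 2 ε-transitions
  b|c|c·a·c|a — 14 states, 10 ε-transitions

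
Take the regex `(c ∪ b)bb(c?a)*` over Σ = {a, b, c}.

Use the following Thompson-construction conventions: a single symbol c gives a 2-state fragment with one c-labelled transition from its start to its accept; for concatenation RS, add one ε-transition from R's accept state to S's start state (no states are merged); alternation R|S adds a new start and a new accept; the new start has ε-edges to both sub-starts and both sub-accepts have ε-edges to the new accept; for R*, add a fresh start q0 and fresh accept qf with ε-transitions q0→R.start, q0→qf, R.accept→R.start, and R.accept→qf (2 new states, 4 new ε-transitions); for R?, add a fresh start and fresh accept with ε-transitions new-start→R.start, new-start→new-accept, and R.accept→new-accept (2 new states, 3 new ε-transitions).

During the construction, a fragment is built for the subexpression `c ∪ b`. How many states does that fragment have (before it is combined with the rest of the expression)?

6

Fragment for `c ∪ b`:
Each of the 2 symbol leaves contributes a 2-state fragment.
  c ∪ b : 6 states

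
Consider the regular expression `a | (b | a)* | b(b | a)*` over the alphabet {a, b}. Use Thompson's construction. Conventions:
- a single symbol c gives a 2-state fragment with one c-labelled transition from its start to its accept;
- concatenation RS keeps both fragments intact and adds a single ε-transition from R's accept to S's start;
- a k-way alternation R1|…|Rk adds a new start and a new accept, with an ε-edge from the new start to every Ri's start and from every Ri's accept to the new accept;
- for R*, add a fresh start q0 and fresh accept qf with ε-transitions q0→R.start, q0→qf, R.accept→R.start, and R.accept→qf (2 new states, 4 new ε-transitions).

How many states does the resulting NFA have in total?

Per subexpression:
Each of the 6 symbol leaves contributes a 2-state fragment.
  b | a → 6 states
  (b | a)* → 8 states
  b | a → 6 states
  (b | a)* → 8 states
  b(b | a)* → 10 states
  a | (b | a)* | b(b | a)* → 22 states

22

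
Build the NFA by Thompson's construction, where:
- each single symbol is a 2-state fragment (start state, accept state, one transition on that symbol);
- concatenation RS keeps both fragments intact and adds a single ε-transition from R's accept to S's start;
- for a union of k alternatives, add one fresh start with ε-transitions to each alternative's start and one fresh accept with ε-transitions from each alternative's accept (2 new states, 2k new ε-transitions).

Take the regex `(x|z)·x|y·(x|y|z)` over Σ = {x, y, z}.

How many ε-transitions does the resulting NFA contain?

Recursing over subexpressions:
Each of the 7 symbol leaves contributes 0 ε-transitions.
  x|z = 4 ε-transitions
  (x|z)·x = 5 ε-transitions
  x|y|z = 6 ε-transitions
  y·(x|y|z) = 7 ε-transitions
  (x|z)·x|y·(x|y|z) = 16 ε-transitions

16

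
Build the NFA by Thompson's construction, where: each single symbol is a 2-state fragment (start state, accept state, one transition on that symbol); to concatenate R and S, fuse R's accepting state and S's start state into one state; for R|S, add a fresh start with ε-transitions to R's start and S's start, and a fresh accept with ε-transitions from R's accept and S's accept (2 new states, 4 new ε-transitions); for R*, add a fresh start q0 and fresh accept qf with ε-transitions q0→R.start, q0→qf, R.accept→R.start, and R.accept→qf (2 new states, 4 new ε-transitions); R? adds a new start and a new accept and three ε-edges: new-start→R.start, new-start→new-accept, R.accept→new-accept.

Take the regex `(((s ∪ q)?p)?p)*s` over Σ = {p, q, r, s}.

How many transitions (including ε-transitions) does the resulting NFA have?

19

By structural recursion:
Each of the 5 symbol leaves contributes 1 transition (1 symbol, 0 ε).
  s ∪ q = 6 transitions (2 symbol, 4 ε)
  (s ∪ q)? = 9 transitions (2 symbol, 7 ε)
  (s ∪ q)?p = 10 transitions (3 symbol, 7 ε)
  ((s ∪ q)?p)? = 13 transitions (3 symbol, 10 ε)
  ((s ∪ q)?p)?p = 14 transitions (4 symbol, 10 ε)
  (((s ∪ q)?p)?p)* = 18 transitions (4 symbol, 14 ε)
  (((s ∪ q)?p)?p)*s = 19 transitions (5 symbol, 14 ε)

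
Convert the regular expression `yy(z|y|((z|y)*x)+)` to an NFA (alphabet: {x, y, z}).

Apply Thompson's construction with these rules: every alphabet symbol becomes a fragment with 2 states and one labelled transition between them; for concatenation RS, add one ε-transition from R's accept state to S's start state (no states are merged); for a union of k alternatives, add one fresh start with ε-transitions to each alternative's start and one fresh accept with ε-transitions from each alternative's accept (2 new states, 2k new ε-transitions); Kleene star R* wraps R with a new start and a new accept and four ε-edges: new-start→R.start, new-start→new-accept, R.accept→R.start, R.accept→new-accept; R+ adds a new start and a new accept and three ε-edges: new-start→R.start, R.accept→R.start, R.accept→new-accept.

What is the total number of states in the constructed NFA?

22

Bottom-up over the parse tree:
Each of the 7 symbol leaves contributes a 2-state fragment.
  z|y = 6 states
  (z|y)* = 8 states
  (z|y)*x = 10 states
  ((z|y)*x)+ = 12 states
  z|y|((z|y)*x)+ = 18 states
  yy(z|y|((z|y)*x)+) = 22 states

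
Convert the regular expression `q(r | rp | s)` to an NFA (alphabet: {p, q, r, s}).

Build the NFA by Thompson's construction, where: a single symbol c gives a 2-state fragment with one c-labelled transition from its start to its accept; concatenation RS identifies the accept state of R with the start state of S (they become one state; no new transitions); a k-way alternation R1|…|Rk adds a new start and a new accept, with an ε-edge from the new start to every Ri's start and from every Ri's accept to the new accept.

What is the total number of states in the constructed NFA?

10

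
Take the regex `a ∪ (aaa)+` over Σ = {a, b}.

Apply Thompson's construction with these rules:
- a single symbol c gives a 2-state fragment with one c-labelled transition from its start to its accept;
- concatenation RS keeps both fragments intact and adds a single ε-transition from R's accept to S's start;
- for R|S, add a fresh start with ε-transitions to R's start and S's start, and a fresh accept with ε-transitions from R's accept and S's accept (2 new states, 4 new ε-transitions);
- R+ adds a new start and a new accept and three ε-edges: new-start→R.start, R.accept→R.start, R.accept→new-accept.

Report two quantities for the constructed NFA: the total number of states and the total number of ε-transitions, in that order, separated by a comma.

12, 9

Bottom-up over the parse tree:
Each of the 4 symbol leaves contributes 2 states and 0 ε-transitions.
  aaa → 6 states, 2 ε-transitions
  (aaa)+ → 8 states, 5 ε-transitions
  a ∪ (aaa)+ → 12 states, 9 ε-transitions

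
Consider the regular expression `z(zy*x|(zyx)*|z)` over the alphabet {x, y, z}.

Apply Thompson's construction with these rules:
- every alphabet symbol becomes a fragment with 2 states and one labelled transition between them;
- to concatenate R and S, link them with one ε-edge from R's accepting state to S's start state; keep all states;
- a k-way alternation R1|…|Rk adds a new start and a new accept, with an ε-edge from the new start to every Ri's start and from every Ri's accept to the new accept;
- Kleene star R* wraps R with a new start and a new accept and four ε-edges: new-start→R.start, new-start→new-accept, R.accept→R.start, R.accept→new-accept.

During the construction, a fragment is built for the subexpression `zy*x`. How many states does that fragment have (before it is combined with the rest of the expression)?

Fragment for `zy*x`:
Each of the 3 symbol leaves contributes a 2-state fragment.
  y* = 4 states
  zy*x = 8 states

8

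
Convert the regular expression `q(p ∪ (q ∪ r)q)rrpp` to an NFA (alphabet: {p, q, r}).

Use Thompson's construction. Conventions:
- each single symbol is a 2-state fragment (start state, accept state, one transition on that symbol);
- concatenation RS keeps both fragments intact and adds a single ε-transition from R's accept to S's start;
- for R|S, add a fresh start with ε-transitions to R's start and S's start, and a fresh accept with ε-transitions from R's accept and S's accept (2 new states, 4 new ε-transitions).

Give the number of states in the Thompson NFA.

22

Per subexpression:
Each of the 9 symbol leaves contributes a 2-state fragment.
  q ∪ r — 6 states
  (q ∪ r)q — 8 states
  p ∪ (q ∪ r)q — 12 states
  q(p ∪ (q ∪ r)q)rrpp — 22 states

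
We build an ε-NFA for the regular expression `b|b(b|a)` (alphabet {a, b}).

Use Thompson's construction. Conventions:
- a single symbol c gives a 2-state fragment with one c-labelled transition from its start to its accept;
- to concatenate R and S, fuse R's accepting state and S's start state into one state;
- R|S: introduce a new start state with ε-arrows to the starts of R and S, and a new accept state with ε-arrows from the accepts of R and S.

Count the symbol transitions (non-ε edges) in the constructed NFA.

4

Per subexpression:
Each of the 4 symbol leaves contributes exactly 1 symbol transition.
  b|a — 2 symbol transitions
  b(b|a) — 3 symbol transitions
  b|b(b|a) — 4 symbol transitions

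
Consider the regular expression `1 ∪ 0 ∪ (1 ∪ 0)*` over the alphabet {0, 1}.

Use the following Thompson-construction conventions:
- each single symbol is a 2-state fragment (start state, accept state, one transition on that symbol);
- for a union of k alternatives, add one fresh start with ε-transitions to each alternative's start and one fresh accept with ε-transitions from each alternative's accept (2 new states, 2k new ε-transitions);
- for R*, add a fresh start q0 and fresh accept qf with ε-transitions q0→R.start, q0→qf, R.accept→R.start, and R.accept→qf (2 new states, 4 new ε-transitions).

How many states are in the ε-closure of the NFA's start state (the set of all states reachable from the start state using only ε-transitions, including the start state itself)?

Let C(F) = |ε-closure(F.start)| within fragment F, and note whether F accepts ε. Symbol fragments have C = 1 and do not accept ε. Then:
  1 ∪ 0 : new start ε-reaches every alternative's start; none of them accept ε, so the new accept is not reached: |closure| = 1 + 1 + 1 = 3
  (1 ∪ 0)* : the star's fresh start ε-reaches both the body's start and the fresh accept: |closure| = 2 + 3 = 5
  1 ∪ 0 ∪ (1 ∪ 0)* : |closure| = 1 (new start) + (1 + 1 + 5) + 1 (new accept, since some branch ε-reaches its own accept) = 9

9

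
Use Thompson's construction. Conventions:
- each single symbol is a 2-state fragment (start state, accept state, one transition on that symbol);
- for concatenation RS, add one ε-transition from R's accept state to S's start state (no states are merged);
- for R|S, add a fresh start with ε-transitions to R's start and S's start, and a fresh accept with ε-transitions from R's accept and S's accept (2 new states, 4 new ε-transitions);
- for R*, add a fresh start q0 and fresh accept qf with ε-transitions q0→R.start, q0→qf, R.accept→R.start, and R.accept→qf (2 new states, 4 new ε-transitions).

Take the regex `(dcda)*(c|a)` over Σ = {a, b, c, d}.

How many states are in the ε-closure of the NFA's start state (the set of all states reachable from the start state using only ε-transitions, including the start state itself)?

Compute the ε-closure size of each fragment's start state recursively; a symbol fragment's start has no outgoing ε-edge, so its closure is just itself (size 1).
  dcda → same as the first factor's closure: |ε-closure| = 1
  (dcda)* → |ε-closure| = 1 (new start) + 1 (body) + 1 (new accept) = 3
  c|a → new start ε-reaches every alternative's start; none of them accept ε, so the new accept is not reached: |ε-closure| = 1 + 1 + 1 = 3
  (dcda)*(c|a) → the left operand accepts ε, so the closure extends into the next operand (via the concat ε-link); |ε-closure| = 3 + 3 = 6

6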